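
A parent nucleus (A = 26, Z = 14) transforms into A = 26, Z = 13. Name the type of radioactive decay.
ΔA = 0, ΔZ = -1 ⇒ beta-plus decay (β⁺) or electron capture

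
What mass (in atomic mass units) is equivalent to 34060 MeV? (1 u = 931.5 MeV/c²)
m = E/c² = 36.56 u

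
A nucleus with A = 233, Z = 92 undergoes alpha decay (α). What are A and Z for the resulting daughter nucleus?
Daughter: A = 229, Z = 90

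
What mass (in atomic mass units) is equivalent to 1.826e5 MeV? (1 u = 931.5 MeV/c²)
m = E/c² = 196 u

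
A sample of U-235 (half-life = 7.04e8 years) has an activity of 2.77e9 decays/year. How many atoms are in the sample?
N = A/λ = 2.813e18 atoms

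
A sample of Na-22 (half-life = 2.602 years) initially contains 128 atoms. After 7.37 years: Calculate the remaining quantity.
N = N₀(1/2)^(t/t½) = 17.97 atoms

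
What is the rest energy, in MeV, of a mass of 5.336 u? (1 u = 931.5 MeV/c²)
E = mc² = 4970 MeV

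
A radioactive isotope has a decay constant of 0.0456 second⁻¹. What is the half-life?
t½ = ln(2)/λ = 15.2 seconds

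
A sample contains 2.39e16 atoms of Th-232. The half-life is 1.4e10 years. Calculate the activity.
A = λN = 1.183e6 decays/year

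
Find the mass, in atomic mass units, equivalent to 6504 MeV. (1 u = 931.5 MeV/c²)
m = E/c² = 6.982 u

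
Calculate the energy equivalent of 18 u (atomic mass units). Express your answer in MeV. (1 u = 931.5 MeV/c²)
E = mc² = 16770 MeV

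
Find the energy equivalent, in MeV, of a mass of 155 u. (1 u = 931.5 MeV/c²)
E = mc² = 1.444e5 MeV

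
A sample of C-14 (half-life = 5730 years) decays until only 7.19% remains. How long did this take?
t = t½ × log₂(N₀/N) = 21760 years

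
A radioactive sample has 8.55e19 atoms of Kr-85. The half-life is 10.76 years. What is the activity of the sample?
A = λN = 5.508e18 decays/year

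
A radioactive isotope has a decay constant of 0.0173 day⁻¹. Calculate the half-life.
t½ = ln(2)/λ = 40.07 days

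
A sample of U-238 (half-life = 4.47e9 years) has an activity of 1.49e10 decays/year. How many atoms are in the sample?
N = A/λ = 9.609e19 atoms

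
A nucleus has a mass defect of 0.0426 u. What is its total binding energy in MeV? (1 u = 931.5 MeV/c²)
B.E. = Δm × 931.5 = 39.68 MeV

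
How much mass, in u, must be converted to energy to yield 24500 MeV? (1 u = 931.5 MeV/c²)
m = E/c² = 26.3 u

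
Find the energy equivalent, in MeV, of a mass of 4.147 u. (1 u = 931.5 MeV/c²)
E = mc² = 3863 MeV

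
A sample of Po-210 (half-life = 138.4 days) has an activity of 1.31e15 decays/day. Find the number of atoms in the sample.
N = A/λ = 2.616e17 atoms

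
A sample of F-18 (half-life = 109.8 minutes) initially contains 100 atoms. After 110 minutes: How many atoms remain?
N = N₀(1/2)^(t/t½) = 49.94 atoms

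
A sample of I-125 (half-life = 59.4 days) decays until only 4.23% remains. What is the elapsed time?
t = t½ × log₂(N₀/N) = 271.1 days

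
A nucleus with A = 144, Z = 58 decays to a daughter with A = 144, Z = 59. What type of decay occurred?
ΔA = 0, ΔZ = +1 ⇒ beta-minus decay (β⁻)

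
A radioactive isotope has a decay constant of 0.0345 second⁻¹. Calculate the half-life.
t½ = ln(2)/λ = 20.09 seconds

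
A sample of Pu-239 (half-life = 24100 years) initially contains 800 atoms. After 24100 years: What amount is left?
N = N₀(1/2)^(t/t½) = 400 atoms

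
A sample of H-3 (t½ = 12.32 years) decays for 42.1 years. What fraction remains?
N/N₀ = (1/2)^(t/t½) = 0.09361 = 9.36%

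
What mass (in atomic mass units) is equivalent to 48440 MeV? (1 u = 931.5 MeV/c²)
m = E/c² = 52 u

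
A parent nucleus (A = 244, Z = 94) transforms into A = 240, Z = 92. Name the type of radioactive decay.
ΔA = -4, ΔZ = -2 ⇒ alpha decay (α)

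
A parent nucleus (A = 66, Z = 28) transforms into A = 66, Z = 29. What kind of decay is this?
ΔA = 0, ΔZ = +1 ⇒ beta-minus decay (β⁻)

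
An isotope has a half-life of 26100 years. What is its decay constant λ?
λ = ln(2)/t½ = 2.656e-5 year⁻¹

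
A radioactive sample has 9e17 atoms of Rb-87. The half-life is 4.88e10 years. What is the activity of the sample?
A = λN = 1.278e7 decays/year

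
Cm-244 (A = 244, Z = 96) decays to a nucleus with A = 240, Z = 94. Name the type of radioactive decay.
ΔA = -4, ΔZ = -2 ⇒ alpha decay (α)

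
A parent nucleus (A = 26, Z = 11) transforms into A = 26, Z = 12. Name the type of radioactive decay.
ΔA = 0, ΔZ = +1 ⇒ beta-minus decay (β⁻)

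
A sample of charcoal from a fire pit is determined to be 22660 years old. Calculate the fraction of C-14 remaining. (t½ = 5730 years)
N/N₀ = (1/2)^(t/t½) = 0.0645 = 6.45%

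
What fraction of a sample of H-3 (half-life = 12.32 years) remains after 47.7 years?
N/N₀ = (1/2)^(t/t½) = 0.06831 = 6.83%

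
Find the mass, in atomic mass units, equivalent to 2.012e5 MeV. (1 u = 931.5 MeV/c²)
m = E/c² = 216 u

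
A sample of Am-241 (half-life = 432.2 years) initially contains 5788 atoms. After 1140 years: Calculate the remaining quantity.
N = N₀(1/2)^(t/t½) = 930.1 atoms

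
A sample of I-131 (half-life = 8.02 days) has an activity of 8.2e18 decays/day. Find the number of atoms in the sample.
N = A/λ = 9.488e19 atoms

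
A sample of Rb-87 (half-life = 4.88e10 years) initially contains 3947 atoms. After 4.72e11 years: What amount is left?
N = N₀(1/2)^(t/t½) = 4.838 atoms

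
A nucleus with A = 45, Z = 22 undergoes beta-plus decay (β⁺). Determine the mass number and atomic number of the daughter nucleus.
Daughter: A = 45, Z = 21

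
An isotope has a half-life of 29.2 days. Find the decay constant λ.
λ = ln(2)/t½ = 0.02374 day⁻¹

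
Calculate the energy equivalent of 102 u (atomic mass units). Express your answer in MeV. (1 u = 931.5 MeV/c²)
E = mc² = 95010 MeV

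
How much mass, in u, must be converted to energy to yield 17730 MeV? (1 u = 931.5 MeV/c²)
m = E/c² = 19.03 u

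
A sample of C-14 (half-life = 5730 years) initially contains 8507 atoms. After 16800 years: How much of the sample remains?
N = N₀(1/2)^(t/t½) = 1115 atoms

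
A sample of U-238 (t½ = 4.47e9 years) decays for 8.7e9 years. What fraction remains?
N/N₀ = (1/2)^(t/t½) = 0.2595 = 25.9%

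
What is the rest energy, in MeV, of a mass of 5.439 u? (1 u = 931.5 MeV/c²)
E = mc² = 5066 MeV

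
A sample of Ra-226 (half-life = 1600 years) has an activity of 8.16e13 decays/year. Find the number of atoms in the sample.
N = A/λ = 1.884e17 atoms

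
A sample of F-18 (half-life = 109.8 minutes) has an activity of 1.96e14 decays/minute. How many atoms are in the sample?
N = A/λ = 3.105e16 atoms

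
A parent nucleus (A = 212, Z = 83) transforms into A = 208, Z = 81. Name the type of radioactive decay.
ΔA = -4, ΔZ = -2 ⇒ alpha decay (α)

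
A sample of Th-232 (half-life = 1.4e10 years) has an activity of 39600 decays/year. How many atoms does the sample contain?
N = A/λ = 7.998e14 atoms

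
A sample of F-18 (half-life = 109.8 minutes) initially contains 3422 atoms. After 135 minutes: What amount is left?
N = N₀(1/2)^(t/t½) = 1459 atoms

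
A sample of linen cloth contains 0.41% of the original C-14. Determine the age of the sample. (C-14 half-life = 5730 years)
Age = t½ × log₂(1/ratio) = 45440 years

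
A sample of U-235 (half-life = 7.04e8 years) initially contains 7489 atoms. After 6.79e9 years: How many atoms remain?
N = N₀(1/2)^(t/t½) = 9.355 atoms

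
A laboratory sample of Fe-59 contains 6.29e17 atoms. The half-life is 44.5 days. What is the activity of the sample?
A = λN = 9.798e15 decays/day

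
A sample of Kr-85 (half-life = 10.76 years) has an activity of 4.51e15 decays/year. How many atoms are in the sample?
N = A/λ = 7.001e16 atoms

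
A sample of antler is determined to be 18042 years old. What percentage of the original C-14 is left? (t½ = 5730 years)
N/N₀ = (1/2)^(t/t½) = 0.1128 = 11.3%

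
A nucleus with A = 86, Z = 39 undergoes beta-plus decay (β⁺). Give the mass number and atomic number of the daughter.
Daughter: A = 86, Z = 38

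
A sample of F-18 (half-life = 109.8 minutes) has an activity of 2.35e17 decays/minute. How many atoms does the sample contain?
N = A/λ = 3.723e19 atoms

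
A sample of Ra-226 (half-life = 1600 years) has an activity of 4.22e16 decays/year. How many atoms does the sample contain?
N = A/λ = 9.741e19 atoms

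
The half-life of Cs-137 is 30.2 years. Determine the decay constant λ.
λ = ln(2)/t½ = 0.02295 year⁻¹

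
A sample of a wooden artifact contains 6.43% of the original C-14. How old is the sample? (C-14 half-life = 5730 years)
Age = t½ × log₂(1/ratio) = 22690 years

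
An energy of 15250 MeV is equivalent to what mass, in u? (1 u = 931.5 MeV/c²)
m = E/c² = 16.37 u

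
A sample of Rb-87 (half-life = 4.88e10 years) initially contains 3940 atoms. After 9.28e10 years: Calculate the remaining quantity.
N = N₀(1/2)^(t/t½) = 1054 atoms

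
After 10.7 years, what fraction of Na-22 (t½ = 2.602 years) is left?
N/N₀ = (1/2)^(t/t½) = 0.05782 = 5.78%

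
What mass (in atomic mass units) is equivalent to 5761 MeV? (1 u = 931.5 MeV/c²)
m = E/c² = 6.185 u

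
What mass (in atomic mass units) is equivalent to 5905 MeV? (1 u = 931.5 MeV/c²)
m = E/c² = 6.339 u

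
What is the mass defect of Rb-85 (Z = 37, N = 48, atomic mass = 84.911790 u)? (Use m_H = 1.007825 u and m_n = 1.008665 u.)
Δm = Z·m_H + N·m_n − M = 0.7937 u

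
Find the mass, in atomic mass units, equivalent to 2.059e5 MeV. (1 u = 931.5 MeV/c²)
m = E/c² = 221 u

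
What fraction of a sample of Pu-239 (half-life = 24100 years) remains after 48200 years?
N/N₀ = (1/2)^(t/t½) = 0.25 = 25%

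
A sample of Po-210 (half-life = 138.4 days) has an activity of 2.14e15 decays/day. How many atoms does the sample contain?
N = A/λ = 4.273e17 atoms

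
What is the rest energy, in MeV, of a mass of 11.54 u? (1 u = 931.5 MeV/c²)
E = mc² = 10750 MeV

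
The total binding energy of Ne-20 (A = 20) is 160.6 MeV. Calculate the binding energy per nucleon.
B.E./A = 160.6/20 = 8.03 MeV/nucleon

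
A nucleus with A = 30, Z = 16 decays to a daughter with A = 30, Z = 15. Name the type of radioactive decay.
ΔA = 0, ΔZ = -1 ⇒ beta-plus decay (β⁺) or electron capture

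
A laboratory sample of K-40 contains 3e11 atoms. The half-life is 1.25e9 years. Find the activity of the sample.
A = λN = 166.4 decays/year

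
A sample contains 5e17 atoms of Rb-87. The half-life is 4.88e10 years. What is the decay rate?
A = λN = 7.102e6 decays/year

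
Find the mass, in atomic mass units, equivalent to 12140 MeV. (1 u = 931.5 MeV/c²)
m = E/c² = 13.03 u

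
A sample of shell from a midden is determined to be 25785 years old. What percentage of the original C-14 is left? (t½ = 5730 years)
N/N₀ = (1/2)^(t/t½) = 0.04419 = 4.42%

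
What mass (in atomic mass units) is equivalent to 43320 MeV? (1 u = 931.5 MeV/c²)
m = E/c² = 46.51 u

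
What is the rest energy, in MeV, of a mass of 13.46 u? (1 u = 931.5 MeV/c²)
E = mc² = 12540 MeV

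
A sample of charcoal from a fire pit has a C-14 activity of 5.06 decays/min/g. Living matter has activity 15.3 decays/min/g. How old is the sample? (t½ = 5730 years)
Age = t½ × log₂(A₀/A) = 9147 years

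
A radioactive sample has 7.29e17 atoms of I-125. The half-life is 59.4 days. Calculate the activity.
A = λN = 8.507e15 decays/day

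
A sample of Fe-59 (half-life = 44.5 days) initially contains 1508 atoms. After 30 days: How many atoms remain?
N = N₀(1/2)^(t/t½) = 945.1 atoms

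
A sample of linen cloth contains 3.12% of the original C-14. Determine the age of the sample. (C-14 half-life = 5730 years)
Age = t½ × log₂(1/ratio) = 28660 years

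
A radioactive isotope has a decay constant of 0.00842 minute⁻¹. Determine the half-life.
t½ = ln(2)/λ = 82.32 minutes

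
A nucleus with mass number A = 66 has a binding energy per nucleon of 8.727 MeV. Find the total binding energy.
B.E. = 8.727 × 66 = 576 MeV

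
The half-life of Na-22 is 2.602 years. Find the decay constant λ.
λ = ln(2)/t½ = 0.2664 year⁻¹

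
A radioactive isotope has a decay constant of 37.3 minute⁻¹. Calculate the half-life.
t½ = ln(2)/λ = 0.01858 minutes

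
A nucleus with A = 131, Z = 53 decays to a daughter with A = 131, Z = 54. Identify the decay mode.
ΔA = 0, ΔZ = +1 ⇒ beta-minus decay (β⁻)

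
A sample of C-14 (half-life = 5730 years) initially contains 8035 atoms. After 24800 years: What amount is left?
N = N₀(1/2)^(t/t½) = 400 atoms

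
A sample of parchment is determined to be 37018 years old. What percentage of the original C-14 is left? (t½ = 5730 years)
N/N₀ = (1/2)^(t/t½) = 0.01136 = 1.14%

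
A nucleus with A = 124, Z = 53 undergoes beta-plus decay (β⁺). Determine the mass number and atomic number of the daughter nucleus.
Daughter: A = 124, Z = 52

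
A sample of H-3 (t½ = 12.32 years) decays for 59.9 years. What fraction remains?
N/N₀ = (1/2)^(t/t½) = 0.03439 = 3.44%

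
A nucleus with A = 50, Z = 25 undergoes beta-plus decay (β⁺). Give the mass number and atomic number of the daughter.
Daughter: A = 50, Z = 24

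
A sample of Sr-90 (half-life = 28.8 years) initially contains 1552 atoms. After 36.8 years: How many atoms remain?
N = N₀(1/2)^(t/t½) = 640.1 atoms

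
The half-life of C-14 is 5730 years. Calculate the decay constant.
λ = ln(2)/t½ = 1.21e-4 year⁻¹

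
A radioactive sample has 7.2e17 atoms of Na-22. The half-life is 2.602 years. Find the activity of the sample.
A = λN = 1.918e17 decays/year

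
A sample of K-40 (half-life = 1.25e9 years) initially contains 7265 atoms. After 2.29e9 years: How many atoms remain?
N = N₀(1/2)^(t/t½) = 2041 atoms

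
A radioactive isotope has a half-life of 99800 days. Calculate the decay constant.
λ = ln(2)/t½ = 6.945e-6 day⁻¹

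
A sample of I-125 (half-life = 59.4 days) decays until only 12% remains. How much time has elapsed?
t = t½ × log₂(N₀/N) = 181.7 days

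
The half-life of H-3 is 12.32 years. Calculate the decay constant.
λ = ln(2)/t½ = 0.05626 year⁻¹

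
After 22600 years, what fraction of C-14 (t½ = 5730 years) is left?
N/N₀ = (1/2)^(t/t½) = 0.06497 = 6.5%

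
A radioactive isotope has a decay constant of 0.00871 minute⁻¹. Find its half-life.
t½ = ln(2)/λ = 79.58 minutes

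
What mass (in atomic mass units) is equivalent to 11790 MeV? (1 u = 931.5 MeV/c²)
m = E/c² = 12.66 u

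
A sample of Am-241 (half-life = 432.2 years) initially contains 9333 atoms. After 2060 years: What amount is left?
N = N₀(1/2)^(t/t½) = 342.9 atoms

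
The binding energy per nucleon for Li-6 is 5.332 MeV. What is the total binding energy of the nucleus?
B.E. = 5.332 × 6 = 31.99 MeV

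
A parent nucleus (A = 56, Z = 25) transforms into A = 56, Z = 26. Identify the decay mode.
ΔA = 0, ΔZ = +1 ⇒ beta-minus decay (β⁻)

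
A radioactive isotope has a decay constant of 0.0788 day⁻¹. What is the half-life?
t½ = ln(2)/λ = 8.796 days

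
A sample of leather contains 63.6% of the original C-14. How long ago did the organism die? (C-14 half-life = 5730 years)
Age = t½ × log₂(1/ratio) = 3741 years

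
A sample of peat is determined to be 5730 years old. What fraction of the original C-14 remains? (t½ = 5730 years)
N/N₀ = (1/2)^(t/t½) = 0.5 = 50%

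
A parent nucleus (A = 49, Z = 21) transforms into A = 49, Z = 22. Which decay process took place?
ΔA = 0, ΔZ = +1 ⇒ beta-minus decay (β⁻)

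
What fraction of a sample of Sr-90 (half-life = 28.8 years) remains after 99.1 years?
N/N₀ = (1/2)^(t/t½) = 0.09208 = 9.21%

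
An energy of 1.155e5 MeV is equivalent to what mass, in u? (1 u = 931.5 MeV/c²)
m = E/c² = 124 u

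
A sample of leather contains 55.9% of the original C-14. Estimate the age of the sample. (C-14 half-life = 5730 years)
Age = t½ × log₂(1/ratio) = 4808 years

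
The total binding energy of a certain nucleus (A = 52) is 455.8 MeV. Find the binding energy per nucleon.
B.E./A = 455.8/52 = 8.765 MeV/nucleon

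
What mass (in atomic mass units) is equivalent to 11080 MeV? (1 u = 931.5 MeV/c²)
m = E/c² = 11.89 u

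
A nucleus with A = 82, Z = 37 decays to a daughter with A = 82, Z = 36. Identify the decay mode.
ΔA = 0, ΔZ = -1 ⇒ beta-plus decay (β⁺) or electron capture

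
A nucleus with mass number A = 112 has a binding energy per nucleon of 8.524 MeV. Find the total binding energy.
B.E. = 8.524 × 112 = 954.7 MeV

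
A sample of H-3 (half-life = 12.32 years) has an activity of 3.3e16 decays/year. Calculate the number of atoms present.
N = A/λ = 5.865e17 atoms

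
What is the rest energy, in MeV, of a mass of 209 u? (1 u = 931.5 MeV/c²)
E = mc² = 1.947e5 MeV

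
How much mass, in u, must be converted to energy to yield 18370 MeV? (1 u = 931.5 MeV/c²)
m = E/c² = 19.72 u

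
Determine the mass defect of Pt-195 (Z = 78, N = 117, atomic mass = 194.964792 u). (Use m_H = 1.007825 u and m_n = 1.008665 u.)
Δm = Z·m_H + N·m_n − M = 1.659 u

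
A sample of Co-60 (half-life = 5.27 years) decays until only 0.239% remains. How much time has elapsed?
t = t½ × log₂(N₀/N) = 45.9 years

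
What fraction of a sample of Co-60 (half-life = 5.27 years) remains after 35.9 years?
N/N₀ = (1/2)^(t/t½) = 0.008899 = 0.89%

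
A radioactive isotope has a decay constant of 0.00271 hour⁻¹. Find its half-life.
t½ = ln(2)/λ = 255.8 hours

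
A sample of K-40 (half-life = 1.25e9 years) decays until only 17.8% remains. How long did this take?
t = t½ × log₂(N₀/N) = 3.113e9 years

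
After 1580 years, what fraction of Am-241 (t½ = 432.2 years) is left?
N/N₀ = (1/2)^(t/t½) = 0.07935 = 7.93%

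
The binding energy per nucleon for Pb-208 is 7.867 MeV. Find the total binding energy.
B.E. = 7.867 × 208 = 1636 MeV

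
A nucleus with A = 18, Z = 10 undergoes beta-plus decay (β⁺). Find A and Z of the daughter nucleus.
Daughter: A = 18, Z = 9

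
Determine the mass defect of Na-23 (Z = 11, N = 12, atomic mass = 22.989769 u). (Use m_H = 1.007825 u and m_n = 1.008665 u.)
Δm = Z·m_H + N·m_n − M = 0.2003 u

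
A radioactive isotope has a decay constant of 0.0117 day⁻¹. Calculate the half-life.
t½ = ln(2)/λ = 59.24 days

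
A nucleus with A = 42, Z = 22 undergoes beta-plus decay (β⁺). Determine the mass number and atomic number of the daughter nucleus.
Daughter: A = 42, Z = 21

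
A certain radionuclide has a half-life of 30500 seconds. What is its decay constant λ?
λ = ln(2)/t½ = 2.273e-5 second⁻¹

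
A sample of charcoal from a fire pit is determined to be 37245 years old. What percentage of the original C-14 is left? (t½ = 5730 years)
N/N₀ = (1/2)^(t/t½) = 0.01105 = 1.1%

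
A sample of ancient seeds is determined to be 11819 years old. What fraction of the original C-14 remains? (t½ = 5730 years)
N/N₀ = (1/2)^(t/t½) = 0.2394 = 23.9%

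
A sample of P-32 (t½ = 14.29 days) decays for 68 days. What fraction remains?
N/N₀ = (1/2)^(t/t½) = 0.03694 = 3.69%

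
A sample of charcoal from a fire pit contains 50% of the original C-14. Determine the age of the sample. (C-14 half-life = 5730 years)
Age = t½ × log₂(1/ratio) = 5730 years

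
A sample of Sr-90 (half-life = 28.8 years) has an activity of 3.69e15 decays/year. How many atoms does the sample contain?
N = A/λ = 1.533e17 atoms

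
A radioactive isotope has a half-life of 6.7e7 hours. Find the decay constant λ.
λ = ln(2)/t½ = 1.035e-8 hour⁻¹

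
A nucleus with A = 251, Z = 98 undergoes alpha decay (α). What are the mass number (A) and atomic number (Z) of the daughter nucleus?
Daughter: A = 247, Z = 96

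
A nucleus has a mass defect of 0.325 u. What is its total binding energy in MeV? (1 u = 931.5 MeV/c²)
B.E. = Δm × 931.5 = 302.7 MeV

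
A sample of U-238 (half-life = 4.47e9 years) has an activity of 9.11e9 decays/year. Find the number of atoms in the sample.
N = A/λ = 5.875e19 atoms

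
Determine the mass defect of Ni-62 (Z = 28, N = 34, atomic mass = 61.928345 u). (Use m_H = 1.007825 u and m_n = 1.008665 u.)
Δm = Z·m_H + N·m_n − M = 0.5854 u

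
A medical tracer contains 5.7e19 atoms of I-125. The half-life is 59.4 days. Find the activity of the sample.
A = λN = 6.651e17 decays/day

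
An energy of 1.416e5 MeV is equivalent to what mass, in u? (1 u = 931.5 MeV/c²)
m = E/c² = 152 u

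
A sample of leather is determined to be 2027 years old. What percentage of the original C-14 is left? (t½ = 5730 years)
N/N₀ = (1/2)^(t/t½) = 0.7825 = 78.3%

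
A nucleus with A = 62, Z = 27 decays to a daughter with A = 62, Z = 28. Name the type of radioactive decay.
ΔA = 0, ΔZ = +1 ⇒ beta-minus decay (β⁻)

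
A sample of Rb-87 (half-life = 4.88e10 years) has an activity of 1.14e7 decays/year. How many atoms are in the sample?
N = A/λ = 8.026e17 atoms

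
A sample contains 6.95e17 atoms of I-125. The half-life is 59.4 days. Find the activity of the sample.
A = λN = 8.11e15 decays/day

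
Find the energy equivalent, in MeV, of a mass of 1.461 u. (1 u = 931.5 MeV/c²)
E = mc² = 1361 MeV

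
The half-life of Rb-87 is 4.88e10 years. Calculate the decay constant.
λ = ln(2)/t½ = 1.42e-11 year⁻¹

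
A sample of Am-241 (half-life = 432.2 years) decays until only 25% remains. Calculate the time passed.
t = t½ × log₂(N₀/N) = 864.4 years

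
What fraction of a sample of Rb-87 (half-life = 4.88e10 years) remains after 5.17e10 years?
N/N₀ = (1/2)^(t/t½) = 0.4798 = 48%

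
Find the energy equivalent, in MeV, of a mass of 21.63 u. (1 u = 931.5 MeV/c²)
E = mc² = 20150 MeV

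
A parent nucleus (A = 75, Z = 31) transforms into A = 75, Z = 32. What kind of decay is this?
ΔA = 0, ΔZ = +1 ⇒ beta-minus decay (β⁻)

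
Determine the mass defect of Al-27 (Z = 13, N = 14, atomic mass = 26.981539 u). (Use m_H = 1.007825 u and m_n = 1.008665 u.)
Δm = Z·m_H + N·m_n − M = 0.2415 u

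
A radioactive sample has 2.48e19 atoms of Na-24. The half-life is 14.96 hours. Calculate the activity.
A = λN = 1.149e18 decays/hour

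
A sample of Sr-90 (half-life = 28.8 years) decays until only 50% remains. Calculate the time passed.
t = t½ × log₂(N₀/N) = 28.8 years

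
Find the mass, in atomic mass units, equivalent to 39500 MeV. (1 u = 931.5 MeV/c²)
m = E/c² = 42.4 u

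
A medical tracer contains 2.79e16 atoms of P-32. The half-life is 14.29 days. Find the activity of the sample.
A = λN = 1.353e15 decays/day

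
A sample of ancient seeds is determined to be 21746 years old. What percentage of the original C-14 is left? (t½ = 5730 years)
N/N₀ = (1/2)^(t/t½) = 0.07204 = 7.2%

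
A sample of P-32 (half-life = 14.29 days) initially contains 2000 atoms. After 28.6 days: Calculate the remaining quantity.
N = N₀(1/2)^(t/t½) = 499.5 atoms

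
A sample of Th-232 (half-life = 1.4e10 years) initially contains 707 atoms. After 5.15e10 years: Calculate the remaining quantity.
N = N₀(1/2)^(t/t½) = 55.22 atoms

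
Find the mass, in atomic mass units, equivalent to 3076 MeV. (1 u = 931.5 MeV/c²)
m = E/c² = 3.302 u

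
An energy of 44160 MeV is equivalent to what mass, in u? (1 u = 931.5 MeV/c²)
m = E/c² = 47.41 u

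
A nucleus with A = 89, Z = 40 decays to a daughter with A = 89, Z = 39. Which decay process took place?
ΔA = 0, ΔZ = -1 ⇒ beta-plus decay (β⁺) or electron capture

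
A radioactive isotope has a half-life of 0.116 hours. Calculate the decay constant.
λ = ln(2)/t½ = 5.975 hour⁻¹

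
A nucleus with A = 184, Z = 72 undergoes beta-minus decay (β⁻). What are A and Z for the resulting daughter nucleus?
Daughter: A = 184, Z = 73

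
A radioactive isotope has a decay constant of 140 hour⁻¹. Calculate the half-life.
t½ = ln(2)/λ = 0.004951 hours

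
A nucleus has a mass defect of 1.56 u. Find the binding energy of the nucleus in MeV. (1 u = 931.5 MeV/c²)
B.E. = Δm × 931.5 = 1453 MeV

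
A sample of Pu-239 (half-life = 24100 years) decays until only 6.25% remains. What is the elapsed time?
t = t½ × log₂(N₀/N) = 96400 years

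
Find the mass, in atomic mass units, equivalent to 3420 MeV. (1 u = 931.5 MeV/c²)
m = E/c² = 3.671 u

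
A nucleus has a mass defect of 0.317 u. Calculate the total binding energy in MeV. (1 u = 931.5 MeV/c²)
B.E. = Δm × 931.5 = 295.3 MeV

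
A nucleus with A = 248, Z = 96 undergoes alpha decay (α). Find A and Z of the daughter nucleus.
Daughter: A = 244, Z = 94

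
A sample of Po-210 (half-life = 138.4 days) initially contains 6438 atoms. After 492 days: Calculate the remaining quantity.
N = N₀(1/2)^(t/t½) = 547.8 atoms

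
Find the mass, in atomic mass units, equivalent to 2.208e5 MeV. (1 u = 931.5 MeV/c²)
m = E/c² = 237 u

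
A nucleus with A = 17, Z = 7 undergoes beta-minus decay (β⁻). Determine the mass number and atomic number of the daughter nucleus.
Daughter: A = 17, Z = 8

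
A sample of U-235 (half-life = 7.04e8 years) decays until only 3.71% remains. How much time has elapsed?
t = t½ × log₂(N₀/N) = 3.346e9 years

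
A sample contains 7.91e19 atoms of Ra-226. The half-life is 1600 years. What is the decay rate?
A = λN = 3.427e16 decays/year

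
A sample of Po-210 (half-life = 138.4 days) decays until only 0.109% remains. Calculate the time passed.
t = t½ × log₂(N₀/N) = 1362 days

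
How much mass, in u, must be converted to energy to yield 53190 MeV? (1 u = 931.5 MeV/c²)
m = E/c² = 57.1 u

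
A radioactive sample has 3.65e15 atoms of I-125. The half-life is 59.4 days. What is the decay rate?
A = λN = 4.259e13 decays/day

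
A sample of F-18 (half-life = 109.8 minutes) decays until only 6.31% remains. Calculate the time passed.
t = t½ × log₂(N₀/N) = 437.7 minutes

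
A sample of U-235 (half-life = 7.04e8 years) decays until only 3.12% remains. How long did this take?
t = t½ × log₂(N₀/N) = 3.522e9 years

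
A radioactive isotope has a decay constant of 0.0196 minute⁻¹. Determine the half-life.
t½ = ln(2)/λ = 35.36 minutes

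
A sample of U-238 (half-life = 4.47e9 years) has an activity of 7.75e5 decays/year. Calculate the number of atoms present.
N = A/λ = 4.998e15 atoms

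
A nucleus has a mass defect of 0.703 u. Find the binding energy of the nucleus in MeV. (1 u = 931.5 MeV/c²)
B.E. = Δm × 931.5 = 654.8 MeV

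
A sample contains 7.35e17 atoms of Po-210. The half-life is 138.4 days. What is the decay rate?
A = λN = 3.681e15 decays/day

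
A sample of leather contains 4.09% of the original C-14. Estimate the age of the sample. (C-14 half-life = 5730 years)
Age = t½ × log₂(1/ratio) = 26430 years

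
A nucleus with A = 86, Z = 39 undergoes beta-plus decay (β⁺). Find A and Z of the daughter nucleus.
Daughter: A = 86, Z = 38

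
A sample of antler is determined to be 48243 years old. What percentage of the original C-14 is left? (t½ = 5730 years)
N/N₀ = (1/2)^(t/t½) = 0.002921 = 0.292%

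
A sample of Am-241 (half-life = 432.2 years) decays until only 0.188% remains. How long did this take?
t = t½ × log₂(N₀/N) = 3914 years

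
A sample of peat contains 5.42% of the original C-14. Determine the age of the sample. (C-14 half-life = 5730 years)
Age = t½ × log₂(1/ratio) = 24100 years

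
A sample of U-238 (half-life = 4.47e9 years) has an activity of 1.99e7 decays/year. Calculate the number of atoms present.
N = A/λ = 1.283e17 atoms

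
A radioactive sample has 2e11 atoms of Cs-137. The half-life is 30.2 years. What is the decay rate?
A = λN = 4.59e9 decays/year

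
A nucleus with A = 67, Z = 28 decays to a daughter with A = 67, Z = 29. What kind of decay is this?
ΔA = 0, ΔZ = +1 ⇒ beta-minus decay (β⁻)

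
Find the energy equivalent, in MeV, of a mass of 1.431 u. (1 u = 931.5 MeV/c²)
E = mc² = 1333 MeV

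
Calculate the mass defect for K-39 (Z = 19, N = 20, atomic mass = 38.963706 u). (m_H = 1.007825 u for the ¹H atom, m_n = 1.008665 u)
Δm = Z·m_H + N·m_n − M = 0.3583 u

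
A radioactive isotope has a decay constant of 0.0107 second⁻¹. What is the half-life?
t½ = ln(2)/λ = 64.78 seconds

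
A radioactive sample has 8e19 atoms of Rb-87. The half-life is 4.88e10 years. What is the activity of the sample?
A = λN = 1.136e9 decays/year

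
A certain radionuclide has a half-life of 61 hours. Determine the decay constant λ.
λ = ln(2)/t½ = 0.01136 hour⁻¹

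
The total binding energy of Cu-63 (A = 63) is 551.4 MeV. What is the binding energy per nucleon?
B.E./A = 551.4/63 = 8.752 MeV/nucleon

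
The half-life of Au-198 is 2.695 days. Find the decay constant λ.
λ = ln(2)/t½ = 0.2572 day⁻¹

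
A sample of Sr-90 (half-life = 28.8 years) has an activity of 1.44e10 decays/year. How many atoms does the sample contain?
N = A/λ = 5.983e11 atoms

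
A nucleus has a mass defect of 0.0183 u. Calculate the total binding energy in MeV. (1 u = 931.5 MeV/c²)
B.E. = Δm × 931.5 = 17.05 MeV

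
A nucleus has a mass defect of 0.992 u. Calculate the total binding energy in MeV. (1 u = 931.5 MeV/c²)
B.E. = Δm × 931.5 = 924 MeV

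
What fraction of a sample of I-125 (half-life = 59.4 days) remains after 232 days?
N/N₀ = (1/2)^(t/t½) = 0.06672 = 6.67%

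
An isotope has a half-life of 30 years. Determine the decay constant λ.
λ = ln(2)/t½ = 0.0231 year⁻¹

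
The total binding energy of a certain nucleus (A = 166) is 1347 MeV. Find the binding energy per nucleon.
B.E./A = 1347/166 = 8.114 MeV/nucleon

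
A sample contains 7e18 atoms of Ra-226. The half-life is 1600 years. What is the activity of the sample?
A = λN = 3.033e15 decays/year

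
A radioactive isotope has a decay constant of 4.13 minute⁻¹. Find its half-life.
t½ = ln(2)/λ = 0.1678 minutes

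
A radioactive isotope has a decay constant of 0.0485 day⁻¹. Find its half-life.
t½ = ln(2)/λ = 14.29 days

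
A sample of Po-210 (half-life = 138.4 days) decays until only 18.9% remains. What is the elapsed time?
t = t½ × log₂(N₀/N) = 332.7 days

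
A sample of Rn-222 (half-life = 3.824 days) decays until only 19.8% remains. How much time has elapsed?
t = t½ × log₂(N₀/N) = 8.934 days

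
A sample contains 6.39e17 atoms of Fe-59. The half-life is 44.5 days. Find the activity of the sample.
A = λN = 9.953e15 decays/day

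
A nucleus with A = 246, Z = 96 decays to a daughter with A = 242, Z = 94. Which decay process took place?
ΔA = -4, ΔZ = -2 ⇒ alpha decay (α)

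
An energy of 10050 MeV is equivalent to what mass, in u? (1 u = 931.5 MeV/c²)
m = E/c² = 10.79 u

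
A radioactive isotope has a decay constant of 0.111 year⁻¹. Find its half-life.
t½ = ln(2)/λ = 6.245 years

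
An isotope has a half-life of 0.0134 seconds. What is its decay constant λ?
λ = ln(2)/t½ = 51.73 second⁻¹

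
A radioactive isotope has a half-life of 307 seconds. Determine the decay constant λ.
λ = ln(2)/t½ = 0.002258 second⁻¹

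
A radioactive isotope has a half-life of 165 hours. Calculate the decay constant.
λ = ln(2)/t½ = 0.004201 hour⁻¹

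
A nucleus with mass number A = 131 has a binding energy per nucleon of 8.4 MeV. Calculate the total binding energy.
B.E. = 8.4 × 131 = 1100 MeV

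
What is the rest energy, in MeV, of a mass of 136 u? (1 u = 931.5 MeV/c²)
E = mc² = 1.267e5 MeV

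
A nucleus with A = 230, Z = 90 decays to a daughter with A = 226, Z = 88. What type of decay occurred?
ΔA = -4, ΔZ = -2 ⇒ alpha decay (α)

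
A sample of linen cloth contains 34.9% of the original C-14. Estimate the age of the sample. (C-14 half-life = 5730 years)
Age = t½ × log₂(1/ratio) = 8702 years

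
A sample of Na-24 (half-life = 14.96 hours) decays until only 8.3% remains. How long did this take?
t = t½ × log₂(N₀/N) = 53.72 hours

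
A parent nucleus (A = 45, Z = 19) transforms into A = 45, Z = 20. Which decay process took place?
ΔA = 0, ΔZ = +1 ⇒ beta-minus decay (β⁻)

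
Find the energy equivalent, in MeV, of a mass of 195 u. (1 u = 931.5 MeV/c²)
E = mc² = 1.816e5 MeV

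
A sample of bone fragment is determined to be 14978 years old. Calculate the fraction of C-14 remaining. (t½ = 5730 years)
N/N₀ = (1/2)^(t/t½) = 0.1634 = 16.3%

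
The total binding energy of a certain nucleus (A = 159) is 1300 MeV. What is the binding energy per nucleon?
B.E./A = 1300/159 = 8.176 MeV/nucleon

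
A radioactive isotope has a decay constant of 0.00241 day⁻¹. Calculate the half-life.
t½ = ln(2)/λ = 287.6 days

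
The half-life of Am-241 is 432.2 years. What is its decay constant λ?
λ = ln(2)/t½ = 0.001604 year⁻¹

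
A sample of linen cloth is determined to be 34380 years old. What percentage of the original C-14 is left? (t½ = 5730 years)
N/N₀ = (1/2)^(t/t½) = 0.01562 = 1.56%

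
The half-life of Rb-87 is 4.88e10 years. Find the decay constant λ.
λ = ln(2)/t½ = 1.42e-11 year⁻¹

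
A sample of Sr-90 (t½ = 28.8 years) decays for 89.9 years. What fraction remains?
N/N₀ = (1/2)^(t/t½) = 0.1149 = 11.5%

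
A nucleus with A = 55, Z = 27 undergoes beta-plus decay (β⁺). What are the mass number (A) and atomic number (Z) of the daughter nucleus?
Daughter: A = 55, Z = 26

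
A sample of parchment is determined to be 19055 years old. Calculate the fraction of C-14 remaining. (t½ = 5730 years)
N/N₀ = (1/2)^(t/t½) = 0.09975 = 9.98%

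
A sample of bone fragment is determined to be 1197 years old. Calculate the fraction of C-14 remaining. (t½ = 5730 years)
N/N₀ = (1/2)^(t/t½) = 0.8652 = 86.5%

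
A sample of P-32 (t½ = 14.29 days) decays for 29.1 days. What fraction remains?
N/N₀ = (1/2)^(t/t½) = 0.2438 = 24.4%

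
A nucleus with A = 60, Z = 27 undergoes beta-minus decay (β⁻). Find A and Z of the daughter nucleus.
Daughter: A = 60, Z = 28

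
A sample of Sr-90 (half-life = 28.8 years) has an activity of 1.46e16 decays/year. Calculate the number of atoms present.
N = A/λ = 6.066e17 atoms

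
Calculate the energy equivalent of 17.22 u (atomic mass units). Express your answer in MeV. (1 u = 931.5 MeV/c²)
E = mc² = 16040 MeV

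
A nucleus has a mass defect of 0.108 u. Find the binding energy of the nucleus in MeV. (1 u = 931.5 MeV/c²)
B.E. = Δm × 931.5 = 100.6 MeV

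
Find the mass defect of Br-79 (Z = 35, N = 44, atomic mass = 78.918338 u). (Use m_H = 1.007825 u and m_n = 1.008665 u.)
Δm = Z·m_H + N·m_n − M = 0.7368 u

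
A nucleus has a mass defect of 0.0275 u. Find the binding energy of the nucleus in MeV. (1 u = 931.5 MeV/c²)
B.E. = Δm × 931.5 = 25.62 MeV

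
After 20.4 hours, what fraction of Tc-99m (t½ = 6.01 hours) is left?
N/N₀ = (1/2)^(t/t½) = 0.0951 = 9.51%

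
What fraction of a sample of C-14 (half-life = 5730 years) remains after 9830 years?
N/N₀ = (1/2)^(t/t½) = 0.3045 = 30.4%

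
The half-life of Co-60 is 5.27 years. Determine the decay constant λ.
λ = ln(2)/t½ = 0.1315 year⁻¹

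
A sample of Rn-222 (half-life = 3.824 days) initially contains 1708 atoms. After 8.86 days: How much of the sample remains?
N = N₀(1/2)^(t/t½) = 342.8 atoms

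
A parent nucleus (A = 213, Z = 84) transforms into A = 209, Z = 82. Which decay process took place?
ΔA = -4, ΔZ = -2 ⇒ alpha decay (α)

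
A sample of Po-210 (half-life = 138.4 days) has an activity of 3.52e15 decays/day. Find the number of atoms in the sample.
N = A/λ = 7.028e17 atoms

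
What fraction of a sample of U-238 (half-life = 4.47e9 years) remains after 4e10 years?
N/N₀ = (1/2)^(t/t½) = 0.002024 = 0.202%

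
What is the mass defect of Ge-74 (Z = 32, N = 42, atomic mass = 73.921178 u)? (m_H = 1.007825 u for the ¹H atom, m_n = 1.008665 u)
Δm = Z·m_H + N·m_n − M = 0.6932 u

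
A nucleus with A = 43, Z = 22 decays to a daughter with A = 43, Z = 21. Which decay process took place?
ΔA = 0, ΔZ = -1 ⇒ beta-plus decay (β⁺) or electron capture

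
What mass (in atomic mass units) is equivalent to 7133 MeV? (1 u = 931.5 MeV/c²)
m = E/c² = 7.658 u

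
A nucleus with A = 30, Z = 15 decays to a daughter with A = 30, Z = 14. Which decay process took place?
ΔA = 0, ΔZ = -1 ⇒ beta-plus decay (β⁺) or electron capture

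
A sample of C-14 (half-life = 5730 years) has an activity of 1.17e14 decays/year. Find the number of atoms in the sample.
N = A/λ = 9.672e17 atoms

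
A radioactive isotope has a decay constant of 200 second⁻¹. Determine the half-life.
t½ = ln(2)/λ = 0.003466 seconds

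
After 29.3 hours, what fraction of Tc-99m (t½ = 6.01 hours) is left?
N/N₀ = (1/2)^(t/t½) = 0.03407 = 3.41%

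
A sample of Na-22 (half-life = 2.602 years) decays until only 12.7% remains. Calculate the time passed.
t = t½ × log₂(N₀/N) = 7.746 years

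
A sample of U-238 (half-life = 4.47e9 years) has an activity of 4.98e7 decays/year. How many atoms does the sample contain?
N = A/λ = 3.212e17 atoms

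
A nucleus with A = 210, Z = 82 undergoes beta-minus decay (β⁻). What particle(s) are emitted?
β⁻: electron (e⁻) + antineutrino (ν̄ₑ)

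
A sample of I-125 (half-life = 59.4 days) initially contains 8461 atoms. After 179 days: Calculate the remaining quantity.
N = N₀(1/2)^(t/t½) = 1048 atoms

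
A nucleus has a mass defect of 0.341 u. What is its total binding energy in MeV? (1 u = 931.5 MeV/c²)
B.E. = Δm × 931.5 = 317.6 MeV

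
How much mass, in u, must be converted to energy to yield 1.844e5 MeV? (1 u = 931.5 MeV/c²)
m = E/c² = 198 u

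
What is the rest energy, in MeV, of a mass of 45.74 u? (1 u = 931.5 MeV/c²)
E = mc² = 42610 MeV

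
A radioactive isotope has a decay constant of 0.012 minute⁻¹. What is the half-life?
t½ = ln(2)/λ = 57.76 minutes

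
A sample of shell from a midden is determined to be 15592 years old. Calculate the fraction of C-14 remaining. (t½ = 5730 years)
N/N₀ = (1/2)^(t/t½) = 0.1517 = 15.2%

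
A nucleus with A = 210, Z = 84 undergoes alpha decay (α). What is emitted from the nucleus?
α particle = ⁴₂He (2 protons + 2 neutrons)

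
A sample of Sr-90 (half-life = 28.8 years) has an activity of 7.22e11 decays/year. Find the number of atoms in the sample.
N = A/λ = 3e13 atoms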